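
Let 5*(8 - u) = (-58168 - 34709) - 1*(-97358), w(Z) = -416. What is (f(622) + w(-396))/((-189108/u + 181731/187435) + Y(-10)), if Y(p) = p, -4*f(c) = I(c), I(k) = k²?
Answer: -80856725635395/169710368921 ≈ -476.44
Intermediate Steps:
f(c) = -c²/4
u = -4441/5 (u = 8 - ((-58168 - 34709) - 1*(-97358))/5 = 8 - (-92877 + 97358)/5 = 8 - ⅕*4481 = 8 - 4481/5 = -4441/5 ≈ -888.20)
(f(622) + w(-396))/((-189108/u + 181731/187435) + Y(-10)) = (-¼*622² - 416)/((-189108/(-4441/5) + 181731/187435) - 10) = (-¼*386884 - 416)/((-189108*(-5/4441) + 181731*(1/187435)) - 10) = (-96721 - 416)/((945540/4441 + 181731/187435) - 10) = -97137/(178034357271/832398835 - 10) = -97137/169710368921/832398835 = -97137*832398835/169710368921 = -80856725635395/169710368921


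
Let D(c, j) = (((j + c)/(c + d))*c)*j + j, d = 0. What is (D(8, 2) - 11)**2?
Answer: 121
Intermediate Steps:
D(c, j) = j + j*(c + j) (D(c, j) = (((j + c)/(c + 0))*c)*j + j = (((c + j)/c)*c)*j + j = (c + j)*j + j = j*(c + j) + j = j + j*(c + j))
(D(8, 2) - 11)**2 = (2*(1 + 8 + 2) - 11)**2 = (2*11 - 11)**2 = (22 - 11)**2 = 11**2 = 121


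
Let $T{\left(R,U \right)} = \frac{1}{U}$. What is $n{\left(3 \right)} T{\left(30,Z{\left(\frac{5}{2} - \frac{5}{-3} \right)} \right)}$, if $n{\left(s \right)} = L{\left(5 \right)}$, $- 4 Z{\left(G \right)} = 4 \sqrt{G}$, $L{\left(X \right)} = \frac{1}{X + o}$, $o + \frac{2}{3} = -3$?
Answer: $- \frac{3 \sqrt{6}}{20} \approx -0.36742$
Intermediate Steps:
$o = - \frac{11}{3}$ ($o = - \frac{2}{3} - 3 = - \frac{11}{3} \approx -3.6667$)
$L{\left(X \right)} = \frac{1}{- \frac{11}{3} + X}$ ($L{\left(X \right)} = \frac{1}{X - \frac{11}{3}} = \frac{1}{- \frac{11}{3} + X}$)
$Z{\left(G \right)} = - \sqrt{G}$ ($Z{\left(G \right)} = - \frac{4 \sqrt{G}}{4} = - \sqrt{G}$)
$n{\left(s \right)} = \frac{3}{4}$ ($n{\left(s \right)} = \frac{3}{-11 + 3 \cdot 5} = \frac{3}{-11 + 15} = \frac{3}{4}$)
$n{\left(3 \right)} T{\left(30,Z{\left(\frac{5}{2} - \frac{5}{-3} \right)} \right)} = \frac{3}{4 \left(- \sqrt{\frac{5}{2} - \frac{5}{-3}}\right)} = \frac{3}{4 \left(- \sqrt{5 \cdot \frac{1}{2} - - \frac{5}{3}}\right)} = \frac{3}{4 \left(- \sqrt{\frac{5}{2} + \frac{5}{3}}\right)} = \frac{3}{4 \left(- \sqrt{\frac{25}{6}}\right)} = \frac{3}{4 \left(- \frac{5 \sqrt{6}}{6}\right)} = \frac{3 \left(- \frac{\sqrt{6}}{5}\right)}{4} = - \frac{3 \sqrt{6}}{20}$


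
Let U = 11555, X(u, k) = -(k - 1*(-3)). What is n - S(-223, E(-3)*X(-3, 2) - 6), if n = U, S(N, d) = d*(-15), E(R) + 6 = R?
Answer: 12140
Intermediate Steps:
E(R) = -6 + R
X(u, k) = -3 - k (X(u, k) = -(k + 3) = -(3 + k) = -3 - k)
S(N, d) = -15*d
n = 11555
n - S(-223, E(-3)*X(-3, 2) - 6) = 11555 - (-15)*((-6 - 3)*(-3 - 1*2) - 6) = 11555 - (-15)*(-9*(-3 - 2) - 6) = 11555 - (-15)*(-9*(-5) - 6) = 11555 - (-15)*(45 - 6) = 11555 - (-15)*39 = 11555 - 1*(-585) = 11555 + 585 = 12140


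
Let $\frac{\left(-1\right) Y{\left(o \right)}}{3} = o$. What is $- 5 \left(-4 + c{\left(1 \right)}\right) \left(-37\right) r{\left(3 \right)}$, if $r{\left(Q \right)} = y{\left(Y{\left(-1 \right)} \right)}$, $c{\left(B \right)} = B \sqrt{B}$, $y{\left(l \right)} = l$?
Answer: $-1665$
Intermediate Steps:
$Y{\left(o \right)} = - 3 o$
$c{\left(B \right)} = B^{\frac{3}{2}}$
$r{\left(Q \right)} = 3$ ($r{\left(Q \right)} = \left(-3\right) \left(-1\right) = 3$)
$- 5 \left(-4 + c{\left(1 \right)}\right) \left(-37\right) r{\left(3 \right)} = - 5 \left(-4 + 1^{\frac{3}{2}}\right) \left(-37\right) 3 = - 5 \left(-4 + 1\right) \left(-37\right) 3 = \left(-5\right) \left(-3\right) \left(-37\right) 3 = 15 \left(-37\right) 3 = \left(-555\right) 3 = -1665$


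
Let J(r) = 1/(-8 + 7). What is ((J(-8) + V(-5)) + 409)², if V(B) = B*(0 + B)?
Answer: 187489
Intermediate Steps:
V(B) = B² (V(B) = B*B = B²)
J(r) = -1 (J(r) = 1/(-1) = -1)
((J(-8) + V(-5)) + 409)² = ((-1 + (-5)²) + 409)² = ((-1 + 25) + 409)² = (24 + 409)² = 433² = 187489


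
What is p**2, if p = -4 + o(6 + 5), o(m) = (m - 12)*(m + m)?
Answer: 676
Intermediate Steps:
o(m) = 2*m*(-12 + m) (o(m) = (-12 + m)*(2*m) = 2*m*(-12 + m))
p = -26 (p = -4 + 2*(6 + 5)*(-12 + (6 + 5)) = -4 + 2*11*(-12 + 11) = -4 + 2*11*(-1) = -4 - 22 = -26)
p**2 = (-26)**2 = 676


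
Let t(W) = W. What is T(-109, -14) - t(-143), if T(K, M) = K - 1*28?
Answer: 6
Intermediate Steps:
T(K, M) = -28 + K (T(K, M) = K - 28 = -28 + K)
T(-109, -14) - t(-143) = (-28 - 109) - 1*(-143) = -137 + 143 = 6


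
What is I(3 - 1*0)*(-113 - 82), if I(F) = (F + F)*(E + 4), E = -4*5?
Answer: 18720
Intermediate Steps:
E = -20
I(F) = -32*F (I(F) = (F + F)*(-20 + 4) = (2*F)*(-16) = -32*F)
I(3 - 1*0)*(-113 - 82) = (-32*(3 - 1*0))*(-113 - 82) = -32*(3 + 0)*(-195) = -32*3*(-195) = -96*(-195) = 18720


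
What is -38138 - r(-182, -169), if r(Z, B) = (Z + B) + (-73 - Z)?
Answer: -37896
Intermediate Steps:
r(Z, B) = -73 + B (r(Z, B) = (B + Z) + (-73 - Z) = -73 + B)
-38138 - r(-182, -169) = -38138 - (-73 - 169) = -38138 - 1*(-242) = -38138 + 242 = -37896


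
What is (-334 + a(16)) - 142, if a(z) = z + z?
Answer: -444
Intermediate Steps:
a(z) = 2*z
(-334 + a(16)) - 142 = (-334 + 2*16) - 142 = (-334 + 32) - 142 = -302 - 142 = -444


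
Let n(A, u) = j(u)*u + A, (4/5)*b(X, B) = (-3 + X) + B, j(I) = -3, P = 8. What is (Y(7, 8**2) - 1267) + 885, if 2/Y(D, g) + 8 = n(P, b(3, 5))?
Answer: -28658/75 ≈ -382.11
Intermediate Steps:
b(X, B) = -15/4 + 5*B/4 + 5*X/4 (b(X, B) = 5*((-3 + X) + B)/4 = 5*(-3 + B + X)/4 = -15/4 + 5*B/4 + 5*X/4)
n(A, u) = A - 3*u (n(A, u) = -3*u + A = A - 3*u)
Y(D, g) = -8/75 (Y(D, g) = 2/(-8 + (8 - 3*(-15/4 + (5/4)*5 + (5/4)*3))) = 2/(-8 + (8 - 3*(-15/4 + 25/4 + 15/4))) = 2/(-8 + (8 - 3*25/4)) = 2/(-8 + (8 - 75/4)) = 2/(-8 - 43/4) = 2/(-75/4) = 2*(-4/75) = -8/75)
(Y(7, 8**2) - 1267) + 885 = (-8/75 - 1267) + 885 = -95033/75 + 885 = -28658/75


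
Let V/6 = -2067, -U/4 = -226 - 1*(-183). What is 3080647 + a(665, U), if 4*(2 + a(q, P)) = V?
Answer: 6155089/2 ≈ 3.0775e+6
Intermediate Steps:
U = 172 (U = -4*(-226 - 1*(-183)) = -4*(-226 + 183) = -4*(-43) = 172)
V = -12402 (V = 6*(-2067) = -12402)
a(q, P) = -6205/2 (a(q, P) = -2 + (¼)*(-12402) = -2 - 6201/2 = -6205/2)
3080647 + a(665, U) = 3080647 - 6205/2 = 6155089/2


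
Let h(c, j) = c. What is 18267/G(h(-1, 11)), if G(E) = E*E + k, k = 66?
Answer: 18267/67 ≈ 272.64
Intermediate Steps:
G(E) = 66 + E**2 (G(E) = E*E + 66 = E**2 + 66 = 66 + E**2)
18267/G(h(-1, 11)) = 18267/(66 + (-1)**2) = 18267/(66 + 1) = 18267/67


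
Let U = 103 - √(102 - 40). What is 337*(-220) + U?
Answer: -74037 - √62 ≈ -74045.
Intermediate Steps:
U = 103 - √62 ≈ 95.126
337*(-220) + U = 337*(-220) + (103 - √62) = -74140 + (103 - √62) = -74037 - √62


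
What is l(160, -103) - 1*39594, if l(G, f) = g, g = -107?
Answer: -39701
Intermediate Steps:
l(G, f) = -107
l(160, -103) - 1*39594 = -107 - 1*39594 = -107 - 39594 = -39701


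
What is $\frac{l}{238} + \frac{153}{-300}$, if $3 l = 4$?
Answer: $- \frac{18007}{35700} \approx -0.5044$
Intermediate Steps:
$l = \frac{4}{3}$ ($l = \frac{1}{3} \cdot 4 = \frac{4}{3} \approx 1.3333$)
$\frac{l}{238} + \frac{153}{-300} = \frac{4}{3 \cdot 238} + \frac{153}{-300} = \frac{4}{3} \cdot \frac{1}{238} + 153 \left(- \frac{1}{300}\right) = \frac{2}{357} - \frac{51}{100} = - \frac{18007}{35700}$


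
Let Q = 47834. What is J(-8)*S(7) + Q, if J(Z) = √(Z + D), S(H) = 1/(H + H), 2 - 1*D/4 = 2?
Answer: 47834 + I*√2/7 ≈ 47834.0 + 0.20203*I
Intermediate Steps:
D = 0 (D = 8 - 4*2 = 8 - 8 = 0)
S(H) = 1/(2*H)
J(Z) = √Z (J(Z) = √(Z + 0) = √Z)
J(-8)*S(7) + Q = √(-8)*((½)/7) + 47834 = (2*I*√2)*((½)*(⅐)) + 47834 = (2*I*√2)*(1/14) + 47834 = I*√2/7 + 47834 = 47834 + I*√2/7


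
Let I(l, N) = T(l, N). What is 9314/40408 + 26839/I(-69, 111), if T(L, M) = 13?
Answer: 542315697/262652 ≈ 2064.8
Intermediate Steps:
I(l, N) = 13
9314/40408 + 26839/I(-69, 111) = 9314/40408 + 26839/13 = 9314*(1/40408) + 26839*(1/13) = 4657/20204 + 26839/13 = 542315697/262652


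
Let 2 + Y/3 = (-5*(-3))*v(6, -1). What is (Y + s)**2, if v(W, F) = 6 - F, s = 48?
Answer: 127449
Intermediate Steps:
Y = 309 (Y = -6 + 3*((-5*(-3))*(6 - 1*(-1))) = -6 + 3*(15*(6 + 1)) = -6 + 3*(15*7) = -6 + 3*105 = -6 + 315 = 309)
(Y + s)**2 = (309 + 48)**2 = 357**2 = 127449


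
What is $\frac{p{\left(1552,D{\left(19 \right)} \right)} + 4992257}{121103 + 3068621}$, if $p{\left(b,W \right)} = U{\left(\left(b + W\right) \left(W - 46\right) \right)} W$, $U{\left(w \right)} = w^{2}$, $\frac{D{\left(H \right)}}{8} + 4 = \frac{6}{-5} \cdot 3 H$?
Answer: $- \frac{669520111691801291}{9967887500} \approx -6.7168 \cdot 10^{7}$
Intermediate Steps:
$D{\left(H \right)} = -32 - \frac{144 H}{5}$ ($D{\left(H \right)} = -32 + 8 \frac{6}{-5} \cdot 3 H = -32 + 8 \cdot 6 \left(- \frac{1}{5}\right) 3 H = -32 + 8 \left(- \frac{6}{5}\right) 3 H = -32 + 8 \left(- \frac{18 H}{5}\right) = -32 - \frac{144 H}{5}$)
$p{\left(b,W \right)} = W \left(-46 + W\right)^{2} \left(W + b\right)^{2}$ ($p{\left(b,W \right)} = \left(\left(b + W\right) \left(W - 46\right)\right)^{2} W = \left(\left(W + b\right) \left(-46 + W\right)\right)^{2} W = \left(\left(-46 + W\right) \left(W + b\right)\right)^{2} W = \left(-46 + W\right)^{2} \left(W + b\right)^{2} W = W \left(-46 + W\right)^{2} \left(W + b\right)^{2}$)
$\frac{p{\left(1552,D{\left(19 \right)} \right)} + 4992257}{121103 + 3068621} = \frac{\left(-32 - \frac{2736}{5}\right) \left(\left(-32 - \frac{2736}{5}\right)^{2} - 46 \left(-32 - \frac{2736}{5}\right) - 71392 + \left(-32 - \frac{2736}{5}\right) 1552\right)^{2} + 4992257}{121103 + 3068621} = \frac{\left(-32 - \frac{2736}{5}\right) \left(\left(-32 - \frac{2736}{5}\right)^{2} - 46 \left(-32 - \frac{2736}{5}\right) - 71392 + \left(-32 - \frac{2736}{5}\right) 1552\right)^{2} + 4992257}{3189724} = \left(- \frac{2896 \left(\left(- \frac{2896}{5}\right)^{2} - - \frac{133216}{5} - 71392 - \frac{4494592}{5}\right)^{2}}{5} + 4992257\right) \frac{1}{3189724} = \left(- \frac{2896 \left(\frac{8386816}{25} + \frac{133216}{5} - 71392 - \frac{4494592}{5}\right)^{2}}{5} + 4992257\right) \frac{1}{3189724} = \left(- \frac{2896 \left(- \frac{15204864}{25}\right)^{2}}{5} + 4992257\right) \frac{1}{3189724} = \left(\left(- \frac{2896}{5}\right) \frac{231187889258496}{625} + 4992257\right) \frac{1}{3189724} = \left(- \frac{669520127292604416}{3125} + 4992257\right) \frac{1}{3189724} = \left(- \frac{669520111691801291}{3125}\right) \frac{1}{3189724} = - \frac{669520111691801291}{9967887500}$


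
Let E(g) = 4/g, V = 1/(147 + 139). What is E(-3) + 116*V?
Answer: -398/429 ≈ -0.92774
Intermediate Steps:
V = 1/286 ≈ 0.0034965
E(-3) + 116*V = 4/(-3) + 116*(1/286) = 4*(-⅓) + 58/143 = -4/3 + 58/143 = -398/429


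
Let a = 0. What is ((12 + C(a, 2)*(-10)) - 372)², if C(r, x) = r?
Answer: 129600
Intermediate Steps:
((12 + C(a, 2)*(-10)) - 372)² = ((12 + 0*(-10)) - 372)² = ((12 + 0) - 372)² = (12 - 372)² = (-360)² = 129600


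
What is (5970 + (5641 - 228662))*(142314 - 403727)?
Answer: 56739953063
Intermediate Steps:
(5970 + (5641 - 228662))*(142314 - 403727) = (5970 - 223021)*(-261413) = -217051*(-261413) = 56739953063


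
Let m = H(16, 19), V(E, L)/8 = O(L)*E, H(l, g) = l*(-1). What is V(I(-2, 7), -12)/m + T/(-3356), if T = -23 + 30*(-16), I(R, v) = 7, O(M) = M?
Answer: 141455/3356 ≈ 42.150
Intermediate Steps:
T = -503 (T = -23 - 480 = -503)
H(l, g) = -l
V(E, L) = 8*E*L (V(E, L) = 8*(L*E) = 8*(E*L) = 8*E*L)
m = -16 (m = -1*16 = -16)
V(I(-2, 7), -12)/m + T/(-3356) = (8*7*(-12))/(-16) - 503/(-3356) = -672*(-1/16) - 503*(-1/3356) = 42 + 503/3356 = 141455/3356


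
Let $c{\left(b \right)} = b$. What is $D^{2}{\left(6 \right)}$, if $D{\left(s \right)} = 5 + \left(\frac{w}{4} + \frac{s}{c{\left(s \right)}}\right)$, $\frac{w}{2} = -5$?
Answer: $\frac{49}{4} \approx 12.25$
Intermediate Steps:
$w = -10$ ($w = 2 \left(-5\right) = -10$)
$D{\left(s \right)} = \frac{7}{2}$ ($D{\left(s \right)} = 5 + \left(- \frac{10}{4} + \frac{s}{s}\right) = 5 + \left(\left(-10\right) \frac{1}{4} + 1\right) = 5 + \left(- \frac{5}{2} + 1\right) = 5 - \frac{3}{2} = \frac{7}{2}$)
$D^{2}{\left(6 \right)} = \left(\frac{7}{2}\right)^{2} = \frac{49}{4}$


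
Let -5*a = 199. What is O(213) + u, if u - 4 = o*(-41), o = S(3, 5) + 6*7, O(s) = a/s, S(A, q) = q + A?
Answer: -2179189/1065 ≈ -2046.2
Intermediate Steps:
S(A, q) = A + q
a = -199/5 (a = -1/5*199 = -199/5 ≈ -39.800)
O(s) = -199/(5*s)
o = 50 (o = (3 + 5) + 6*7 = 8 + 42 = 50)
u = -2046 (u = 4 + 50*(-41) = 4 - 2050 = -2046)
O(213) + u = -199/5/213 - 2046 = -199/5*1/213 - 2046 = -199/1065 - 2046 = -2179189/1065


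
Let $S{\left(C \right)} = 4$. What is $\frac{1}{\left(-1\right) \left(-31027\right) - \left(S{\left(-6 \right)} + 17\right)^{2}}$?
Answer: $\frac{1}{30586} \approx 3.2695 \cdot 10^{-5}$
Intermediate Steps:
$\frac{1}{\left(-1\right) \left(-31027\right) - \left(S{\left(-6 \right)} + 17\right)^{2}} = \frac{1}{\left(-1\right) \left(-31027\right) - \left(4 + 17\right)^{2}} = \frac{1}{31027 - 21^{2}} = \frac{1}{31027 - 441} = \frac{1}{30586}$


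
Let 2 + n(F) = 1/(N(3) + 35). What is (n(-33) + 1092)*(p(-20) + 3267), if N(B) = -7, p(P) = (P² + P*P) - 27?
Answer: 30826210/7 ≈ 4.4037e+6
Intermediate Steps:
p(P) = -27 + 2*P² (p(P) = (P² + P²) - 27 = 2*P² - 27 = -27 + 2*P²)
n(F) = -55/28 (n(F) = -2 + 1/(-7 + 35) = -2 + 1/28 = -55/28)
(n(-33) + 1092)*(p(-20) + 3267) = (-55/28 + 1092)*((-27 + 2*(-20)²) + 3267) = 30521*((-27 + 2*400) + 3267)/28 = 30521*((-27 + 800) + 3267)/28 = 30521*(773 + 3267)/28 = (30521/28)*4040 = 30826210/7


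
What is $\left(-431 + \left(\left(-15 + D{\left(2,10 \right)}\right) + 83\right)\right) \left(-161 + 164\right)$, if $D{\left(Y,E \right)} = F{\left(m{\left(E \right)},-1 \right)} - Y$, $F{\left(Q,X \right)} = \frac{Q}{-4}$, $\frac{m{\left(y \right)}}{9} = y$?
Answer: $- \frac{2325}{2} \approx -1162.5$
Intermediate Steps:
$m{\left(y \right)} = 9 y$
$F{\left(Q,X \right)} = - \frac{Q}{4}$ ($F{\left(Q,X \right)} = Q \left(- \frac{1}{4}\right) = - \frac{Q}{4}$)
$D{\left(Y,E \right)} = - Y - \frac{9 E}{4}$ ($D{\left(Y,E \right)} = - \frac{9 E}{4} - Y = - Y - \frac{9 E}{4}$)
$\left(-431 + \left(\left(-15 + D{\left(2,10 \right)}\right) + 83\right)\right) \left(-161 + 164\right) = \left(-431 + \left(\left(-15 - \frac{49}{2}\right) + 83\right)\right) \left(-161 + 164\right) = \left(-431 + \left(\left(-15 - \frac{49}{2}\right) + 83\right)\right) 3 = \left(-431 + \left(- \frac{79}{2} + 83\right)\right) 3 = \left(-431 + \frac{87}{2}\right) 3 = \left(- \frac{775}{2}\right) 3 = - \frac{2325}{2}$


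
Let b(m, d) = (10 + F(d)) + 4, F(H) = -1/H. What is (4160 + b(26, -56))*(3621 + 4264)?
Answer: 1843079325/56 ≈ 3.2912e+7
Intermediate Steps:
b(m, d) = 14 - 1/d (b(m, d) = (10 - 1/d) + 4 = 14 - 1/d)
(4160 + b(26, -56))*(3621 + 4264) = (4160 + (14 - 1/(-56)))*(3621 + 4264) = (4160 + (14 - 1*(-1/56)))*7885 = (4160 + (14 + 1/56))*7885 = (4160 + 785/56)*7885 = (233745/56)*7885 = 1843079325/56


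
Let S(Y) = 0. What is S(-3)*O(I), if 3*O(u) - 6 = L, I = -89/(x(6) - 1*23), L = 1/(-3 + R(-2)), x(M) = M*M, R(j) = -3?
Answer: 0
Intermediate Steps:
x(M) = M²
L = -⅙ (L = 1/(-3 - 3) = 1/(-6) = -⅙ ≈ -0.16667)
I = -89/13 (I = -89/(6² - 1*23) = -89/(36 - 23) = -89/13 ≈ -6.8462)
O(u) = 35/18 (O(u) = 2 + (⅓)*(-⅙) = 2 - 1/18 = 35/18)
S(-3)*O(I) = 0*(35/18) = 0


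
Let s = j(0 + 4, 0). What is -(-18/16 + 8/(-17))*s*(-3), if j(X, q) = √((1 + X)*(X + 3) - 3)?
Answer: -651*√2/34 ≈ -27.078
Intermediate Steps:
j(X, q) = √(-3 + (1 + X)*(3 + X)) (j(X, q) = √((1 + X)*(3 + X) - 3) = √(-3 + (1 + X)*(3 + X)))
s = 4*√2 (s = √((0 + 4)*(4 + (0 + 4))) = √(4*(4 + 4)) = √(4*8) = √32 = 4*√2 ≈ 5.6569)
-(-18/16 + 8/(-17))*s*(-3) = -(-18/16 + 8/(-17))*(4*√2)*(-3) = -(-18*1/16 + 8*(-1/17))*(4*√2)*(-3) = -(-9/8 - 8/17)*(4*√2)*(-3) = -(-217*√2/34)*(-3) = -651*√2/34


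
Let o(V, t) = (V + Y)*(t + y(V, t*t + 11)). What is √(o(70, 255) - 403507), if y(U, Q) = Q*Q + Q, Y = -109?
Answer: 20*I*√412401301 ≈ 4.0615e+5*I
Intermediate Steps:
y(U, Q) = Q + Q² (y(U, Q) = Q² + Q = Q + Q²)
o(V, t) = (-109 + V)*(t + (11 + t²)*(12 + t²)) (o(V, t) = (V - 109)*(t + (t*t + 11)*(1 + (t*t + 11))) = (-109 + V)*(t + (t² + 11)*(1 + (t² + 11))) = (-109 + V)*(t + (11 + t²)*(1 + (11 + t²))) = (-109 + V)*(t + (11 + t²)*(12 + t²)))
√(o(70, 255) - 403507) = √((-109*255 + 70*255 - 109*(11 + 255²)*(12 + 255²) + 70*(11 + 255²)*(12 + 255²)) - 403507) = √((-27795 + 17850 - 109*(11 + 65025)*(12 + 65025) + 70*(11 + 65025)*(12 + 65025)) - 403507) = √((-27795 + 17850 - 109*65036*65037 + 70*65036*65037) - 403507) = √((-27795 + 17850 - 461042350188 + 296082243240) - 403507) = √(-164960116893 - 403507) = √(-164960520400) = 20*I*√412401301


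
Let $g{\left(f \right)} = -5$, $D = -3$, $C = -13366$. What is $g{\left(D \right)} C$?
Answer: $66830$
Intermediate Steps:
$g{\left(D \right)} C = \left(-5\right) \left(-13366\right) = 66830$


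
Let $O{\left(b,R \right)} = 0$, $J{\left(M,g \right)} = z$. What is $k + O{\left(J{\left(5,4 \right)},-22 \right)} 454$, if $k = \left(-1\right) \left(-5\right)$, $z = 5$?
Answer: $5$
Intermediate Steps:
$J{\left(M,g \right)} = 5$
$k = 5$
$k + O{\left(J{\left(5,4 \right)},-22 \right)} 454 = 5 + 0 \cdot 454 = 5 + 0 = 5$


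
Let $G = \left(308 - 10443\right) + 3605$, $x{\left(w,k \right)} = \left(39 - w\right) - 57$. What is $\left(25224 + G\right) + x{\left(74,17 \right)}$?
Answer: $18602$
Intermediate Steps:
$x{\left(w,k \right)} = -18 - w$ ($x{\left(w,k \right)} = \left(39 - w\right) - 57 = -18 - w$)
$G = -6530$ ($G = -10135 + 3605 = -6530$)
$\left(25224 + G\right) + x{\left(74,17 \right)} = \left(25224 - 6530\right) - 92 = 18694 - 92 = 18602$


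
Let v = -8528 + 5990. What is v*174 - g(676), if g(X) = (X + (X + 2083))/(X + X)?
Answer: -597062859/1352 ≈ -4.4161e+5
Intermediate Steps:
v = -2538
g(X) = (2083 + 2*X)/(2*X) (g(X) = (X + (2083 + X))/((2*X)) = (2083 + 2*X)*(1/(2*X)) = (2083 + 2*X)/(2*X))
v*174 - g(676) = -2538*174 - (2083/2 + 676)/676 = -441612 - 3435/(676*2) = -441612 - 1*3435/1352 = -441612 - 3435/1352 = -597062859/1352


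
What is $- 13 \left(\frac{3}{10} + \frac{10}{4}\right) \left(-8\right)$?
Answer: $\frac{1456}{5} \approx 291.2$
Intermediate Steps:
$- 13 \left(\frac{3}{10} + \frac{10}{4}\right) \left(-8\right) = - 13 \left(3 \cdot \frac{1}{10} + 10 \cdot \frac{1}{4}\right) \left(-8\right) = - 13 \left(\frac{3}{10} + \frac{5}{2}\right) \left(-8\right) = \left(-13\right) \frac{14}{5} \left(-8\right) = \left(- \frac{182}{5}\right) \left(-8\right) = \frac{1456}{5}$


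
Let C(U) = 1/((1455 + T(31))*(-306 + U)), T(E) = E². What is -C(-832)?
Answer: 1/2749408 ≈ 3.6371e-7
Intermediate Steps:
C(U) = 1/(-739296 + 2416*U) (C(U) = 1/((1455 + 31²)*(-306 + U)) = 1/((1455 + 961)*(-306 + U)) = 1/(2416*(-306 + U)) = 1/(-739296 + 2416*U))
-C(-832) = -1/(2416*(-306 - 832)) = -1/(2416*(-1138)) = -(-1)/(2416*1138) = -1*(-1/2749408) = 1/2749408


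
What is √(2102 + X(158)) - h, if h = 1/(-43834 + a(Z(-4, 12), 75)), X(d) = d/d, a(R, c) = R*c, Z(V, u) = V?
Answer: 1/44134 + √2103 ≈ 45.859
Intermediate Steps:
X(d) = 1
h = -1/44134 (h = 1/(-43834 - 4*75) = 1/(-43834 - 300) = 1/(-44134) = -1/44134 ≈ -2.2658e-5)
√(2102 + X(158)) - h = √(2102 + 1) - 1*(-1/44134) = √2103 + 1/44134 = 1/44134 + √2103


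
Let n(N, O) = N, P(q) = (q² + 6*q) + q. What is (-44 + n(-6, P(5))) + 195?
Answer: 145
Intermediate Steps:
P(q) = q² + 7*q
(-44 + n(-6, P(5))) + 195 = (-44 - 6) + 195 = -50 + 195 = 145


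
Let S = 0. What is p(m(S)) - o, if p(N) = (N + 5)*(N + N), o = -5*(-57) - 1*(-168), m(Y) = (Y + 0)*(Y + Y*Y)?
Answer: -453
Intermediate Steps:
m(Y) = Y*(Y + Y**2)
o = 453 (o = 285 + 168 = 453)
p(N) = 2*N*(5 + N) (p(N) = (5 + N)*(2*N) = 2*N*(5 + N))
p(m(S)) - o = 2*(0**2*(1 + 0))*(5 + 0**2*(1 + 0)) - 1*453 = 2*(0*1)*(5 + 0*1) - 453 = 2*0*(5 + 0) - 453 = 2*0*5 - 453 = 0 - 453 = -453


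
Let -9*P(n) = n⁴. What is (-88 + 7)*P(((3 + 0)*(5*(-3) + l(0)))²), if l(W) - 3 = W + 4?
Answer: 990677827584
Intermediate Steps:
l(W) = 7 + W (l(W) = 3 + (W + 4) = 3 + (4 + W) = 7 + W)
P(n) = -n⁴/9
(-88 + 7)*P(((3 + 0)*(5*(-3) + l(0)))²) = (-88 + 7)*(-(3 + 0)⁸*(5*(-3) + (7 + 0))⁸/9) = -(-9)*((3*(-15 + 7))²)⁴ = -(-9)*((3*(-8))²)⁴ = -(-9)*((-24)²)⁴ = -(-9)*576⁴ = -(-9)*110075314176 = -81*(-12230590464) = 990677827584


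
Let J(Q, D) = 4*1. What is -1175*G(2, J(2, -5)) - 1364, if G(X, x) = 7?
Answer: -9589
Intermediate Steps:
J(Q, D) = 4
-1175*G(2, J(2, -5)) - 1364 = -1175*7 - 1364 = -8225 - 1364 = -9589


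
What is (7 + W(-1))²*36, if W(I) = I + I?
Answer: 900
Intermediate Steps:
W(I) = 2*I
(7 + W(-1))²*36 = (7 + 2*(-1))²*36 = (7 - 2)²*36 = 5²*36 = 25*36 = 900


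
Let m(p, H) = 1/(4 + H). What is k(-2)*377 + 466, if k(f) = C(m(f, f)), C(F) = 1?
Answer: 843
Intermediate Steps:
k(f) = 1
k(-2)*377 + 466 = 1*377 + 466 = 377 + 466 = 843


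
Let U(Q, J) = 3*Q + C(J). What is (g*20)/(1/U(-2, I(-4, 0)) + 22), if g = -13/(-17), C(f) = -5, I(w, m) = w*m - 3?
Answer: 2860/4097 ≈ 0.69807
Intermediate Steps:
I(w, m) = -3 + m*w (I(w, m) = m*w - 3 = -3 + m*w)
U(Q, J) = -5 + 3*Q (U(Q, J) = 3*Q - 5 = -5 + 3*Q)
g = 13/17 (g = -13*(-1/17) = 13/17 ≈ 0.76471)
(g*20)/(1/U(-2, I(-4, 0)) + 22) = ((13/17)*20)/(1/(-5 + 3*(-2)) + 22) = 260/(17*(1/(-5 - 6) + 22)) = 260/(17*(1/(-11) + 22)) = 260/(17*(-1/11 + 22)) = 260/(17*(241/11)) = (260/17)*(11/241) = 2860/4097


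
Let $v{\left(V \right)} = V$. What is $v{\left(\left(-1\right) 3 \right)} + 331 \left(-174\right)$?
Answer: $-57597$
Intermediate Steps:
$v{\left(\left(-1\right) 3 \right)} + 331 \left(-174\right) = \left(-1\right) 3 + 331 \left(-174\right) = -3 - 57594 = -57597$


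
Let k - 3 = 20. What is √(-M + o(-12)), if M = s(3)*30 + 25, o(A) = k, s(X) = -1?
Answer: 2*√7 ≈ 5.2915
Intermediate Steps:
k = 23 (k = 3 + 20 = 23)
o(A) = 23
M = -5 (M = -1*30 + 25 = -30 + 25 = -5)
√(-M + o(-12)) = √(-1*(-5) + 23) = √(5 + 23) = √28 = 2*√7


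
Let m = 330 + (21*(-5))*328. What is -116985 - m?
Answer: -82875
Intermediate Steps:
m = -34110 (m = 330 - 105*328 = 330 - 34440 = -34110)
-116985 - m = -116985 - 1*(-34110) = -116985 + 34110 = -82875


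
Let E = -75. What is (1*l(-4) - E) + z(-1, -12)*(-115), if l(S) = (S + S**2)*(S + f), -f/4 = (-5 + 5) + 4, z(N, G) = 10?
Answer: -1315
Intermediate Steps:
f = -16 (f = -4*((-5 + 5) + 4) = -4*(0 + 4) = -4*4 = -16)
l(S) = (-16 + S)*(S + S**2) (l(S) = (S + S**2)*(S - 16) = (S + S**2)*(-16 + S) = (-16 + S)*(S + S**2))
(1*l(-4) - E) + z(-1, -12)*(-115) = (1*(-4*(-16 + (-4)**2 - 15*(-4))) - 1*(-75)) + 10*(-115) = (1*(-4*(-16 + 16 + 60)) + 75) - 1150 = (1*(-4*60) + 75) - 1150 = (1*(-240) + 75) - 1150 = (-240 + 75) - 1150 = -165 - 1150 = -1315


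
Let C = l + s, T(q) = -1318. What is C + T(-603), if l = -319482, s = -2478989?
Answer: -2799789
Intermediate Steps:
C = -2798471 (C = -319482 - 2478989 = -2798471)
C + T(-603) = -2798471 - 1318 = -2799789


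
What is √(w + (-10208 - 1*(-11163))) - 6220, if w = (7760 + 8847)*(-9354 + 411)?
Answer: -6220 + I*√148515446 ≈ -6220.0 + 12187.0*I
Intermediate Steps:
w = -148516401 (w = 16607*(-8943) = -148516401)
√(w + (-10208 - 1*(-11163))) - 6220 = √(-148516401 + (-10208 - 1*(-11163))) - 6220 = √(-148516401 + (-10208 + 11163)) - 6220 = √(-148516401 + 955) - 6220 = √(-148515446) - 6220 = I*√148515446 - 6220 = -6220 + I*√148515446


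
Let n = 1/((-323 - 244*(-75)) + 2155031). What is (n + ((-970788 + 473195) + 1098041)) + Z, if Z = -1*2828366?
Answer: -4841283637343/2173008 ≈ -2.2279e+6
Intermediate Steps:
Z = -2828366
n = 1/2173008 (n = 1/((-323 + 18300) + 2155031) = 1/(17977 + 2155031) = 1/2173008 ≈ 4.6019e-7)
(n + ((-970788 + 473195) + 1098041)) + Z = (1/2173008 + ((-970788 + 473195) + 1098041)) - 2828366 = (1/2173008 + (-497593 + 1098041)) - 2828366 = (1/2173008 + 600448) - 2828366 = 1304778307585/2173008 - 2828366 = -4841283637343/2173008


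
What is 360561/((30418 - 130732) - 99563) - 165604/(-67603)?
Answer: 8725425425/13512284831 ≈ 0.64574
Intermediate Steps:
360561/((30418 - 130732) - 99563) - 165604/(-67603) = 360561/(-100314 - 99563) - 165604*(-1/67603) = 360561/(-199877) + 165604/67603 = 360561*(-1/199877) + 165604/67603 = -360561/199877 + 165604/67603 = 8725425425/13512284831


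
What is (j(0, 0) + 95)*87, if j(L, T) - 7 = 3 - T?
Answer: 9135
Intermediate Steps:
j(L, T) = 10 - T (j(L, T) = 7 + (3 - T) = 10 - T)
(j(0, 0) + 95)*87 = ((10 - 1*0) + 95)*87 = ((10 + 0) + 95)*87 = (10 + 95)*87 = 105*87 = 9135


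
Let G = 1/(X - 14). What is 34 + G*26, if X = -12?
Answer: 33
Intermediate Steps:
G = -1/26 (G = 1/(-12 - 14) = 1/(-26) = -1/26 ≈ -0.038462)
34 + G*26 = 34 - 1/26*26 = 34 - 1 = 33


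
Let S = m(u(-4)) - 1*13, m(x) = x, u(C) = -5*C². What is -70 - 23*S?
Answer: 2069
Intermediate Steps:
S = -93 (S = -5*(-4)² - 1*13 = -5*16 - 13 = -80 - 13 = -93)
-70 - 23*S = -70 - 23*(-93) = -70 + 2139 = 2069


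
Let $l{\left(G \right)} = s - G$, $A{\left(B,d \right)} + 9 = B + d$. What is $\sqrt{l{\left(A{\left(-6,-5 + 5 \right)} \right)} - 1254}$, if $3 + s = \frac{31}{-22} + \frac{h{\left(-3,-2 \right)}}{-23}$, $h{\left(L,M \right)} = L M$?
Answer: $\frac{i \sqrt{318424282}}{506} \approx 35.266 i$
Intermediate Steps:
$A{\left(B,d \right)} = -9 + B + d$ ($A{\left(B,d \right)} = -9 + \left(B + d\right) = -9 + B + d$)
$s = - \frac{2363}{506}$ ($s = -3 + \left(\frac{31}{-22} + \frac{\left(-3\right) \left(-2\right)}{-23}\right) = -3 + \left(31 \left(- \frac{1}{22}\right) + 6 \left(- \frac{1}{23}\right)\right) = -3 - \frac{845}{506} = - \frac{2363}{506} \approx -4.67$)
$l{\left(G \right)} = - \frac{2363}{506} - G$
$\sqrt{l{\left(A{\left(-6,-5 + 5 \right)} \right)} - 1254} = \sqrt{\left(- \frac{2363}{506} - \left(-9 - 6 + \left(-5 + 5\right)\right)\right) - 1254} = \sqrt{\left(- \frac{2363}{506} - \left(-9 - 6 + 0\right)\right) - 1254} = \sqrt{\left(- \frac{2363}{506} - -15\right) - 1254} = \sqrt{\left(- \frac{2363}{506} + 15\right) - 1254} = \sqrt{\frac{5227}{506} - 1254} = \sqrt{- \frac{629297}{506}} = \frac{i \sqrt{318424282}}{506}$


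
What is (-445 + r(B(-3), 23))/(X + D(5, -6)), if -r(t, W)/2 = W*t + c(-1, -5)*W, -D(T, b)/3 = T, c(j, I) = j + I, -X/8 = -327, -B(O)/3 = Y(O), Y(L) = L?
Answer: -583/2601 ≈ -0.22414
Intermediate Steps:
B(O) = -3*O
X = 2616 (X = -8*(-327) = 2616)
c(j, I) = I + j
D(T, b) = -3*T
r(t, W) = 12*W - 2*W*t (r(t, W) = -2*(W*t + (-5 - 1)*W) = -2*(W*t - 6*W) = -2*(-6*W + W*t) = 12*W - 2*W*t)
(-445 + r(B(-3), 23))/(X + D(5, -6)) = (-445 + 2*23*(6 - (-3)*(-3)))/(2616 - 3*5) = (-445 + 2*23*(6 - 1*9))/(2616 - 15) = (-445 + 2*23*(6 - 9))/2601 = (-445 + 2*23*(-3))*(1/2601) = (-445 - 138)*(1/2601) = -583*1/2601 = -583/2601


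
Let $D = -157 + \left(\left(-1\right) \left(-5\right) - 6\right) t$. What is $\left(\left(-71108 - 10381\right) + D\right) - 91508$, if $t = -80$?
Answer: $-173074$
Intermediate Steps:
$D = -77$ ($D = -157 + \left(\left(-1\right) \left(-5\right) - 6\right) \left(-80\right) = -157 + \left(5 - 6\right) \left(-80\right) = -157 - -80 = -157 + 80 = -77$)
$\left(\left(-71108 - 10381\right) + D\right) - 91508 = \left(\left(-71108 - 10381\right) - 77\right) - 91508 = \left(-81489 - 77\right) - 91508 = -81566 - 91508 = -173074$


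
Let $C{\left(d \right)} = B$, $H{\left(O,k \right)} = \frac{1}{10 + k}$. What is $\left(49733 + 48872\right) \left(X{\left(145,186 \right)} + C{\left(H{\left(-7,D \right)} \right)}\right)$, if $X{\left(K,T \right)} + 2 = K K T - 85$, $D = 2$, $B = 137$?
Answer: $385614573500$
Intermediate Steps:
$X{\left(K,T \right)} = -87 + T K^{2}$ ($X{\left(K,T \right)} = -2 + \left(K K T - 85\right) = -2 + \left(K^{2} T - 85\right) = -2 + \left(T K^{2} - 85\right) = -2 + \left(-85 + T K^{2}\right) = -87 + T K^{2}$)
$C{\left(d \right)} = 137$
$\left(49733 + 48872\right) \left(X{\left(145,186 \right)} + C{\left(H{\left(-7,D \right)} \right)}\right) = \left(49733 + 48872\right) \left(\left(-87 + 186 \cdot 145^{2}\right) + 137\right) = 98605 \left(\left(-87 + 186 \cdot 21025\right) + 137\right) = 98605 \left(\left(-87 + 3910650\right) + 137\right) = 98605 \left(3910563 + 137\right) = 98605 \cdot 3910700 = 385614573500$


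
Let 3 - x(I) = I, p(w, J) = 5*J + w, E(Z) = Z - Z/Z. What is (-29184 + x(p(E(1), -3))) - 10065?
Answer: -39231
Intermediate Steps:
E(Z) = -1 + Z (E(Z) = Z - 1*1 = Z - 1 = -1 + Z)
p(w, J) = w + 5*J
x(I) = 3 - I
(-29184 + x(p(E(1), -3))) - 10065 = (-29184 + (3 - ((-1 + 1) + 5*(-3)))) - 10065 = (-29184 + (3 - (0 - 15))) - 10065 = (-29184 + (3 - 1*(-15))) - 10065 = (-29184 + (3 + 15)) - 10065 = (-29184 + 18) - 10065 = -29166 - 10065 = -39231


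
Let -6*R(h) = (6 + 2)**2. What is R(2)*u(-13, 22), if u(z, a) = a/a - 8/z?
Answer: -224/13 ≈ -17.231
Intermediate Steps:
u(z, a) = 1 - 8/z
R(h) = -32/3 (R(h) = -(6 + 2)**2/6 = -1/6*8**2 = -1/6*64 = -32/3)
R(2)*u(-13, 22) = -32*(-8 - 13)/(3*(-13)) = -(-32)*(-21)/39 = -32/3*21/13 = -224/13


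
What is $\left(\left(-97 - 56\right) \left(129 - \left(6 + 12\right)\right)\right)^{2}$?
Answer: $288422289$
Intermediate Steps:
$\left(\left(-97 - 56\right) \left(129 - \left(6 + 12\right)\right)\right)^{2} = \left(- 153 \left(129 - 18\right)\right)^{2} = \left(\left(-153\right) 111\right)^{2} = \left(-16983\right)^{2} = 288422289$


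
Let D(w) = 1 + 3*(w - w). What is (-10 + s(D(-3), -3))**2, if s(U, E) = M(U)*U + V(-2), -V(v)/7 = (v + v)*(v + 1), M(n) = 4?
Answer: 1156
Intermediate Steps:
V(v) = -14*v*(1 + v) (V(v) = -7*(v + v)*(v + 1) = -7*2*v*(1 + v) = -14*v*(1 + v))
D(w) = 1 (D(w) = 1 + 3*0 = 1 + 0 = 1)
s(U, E) = -28 + 4*U (s(U, E) = 4*U - 14*(-2)*(1 - 2) = 4*U - 14*(-2)*(-1) = 4*U - 28 = -28 + 4*U)
(-10 + s(D(-3), -3))**2 = (-10 + (-28 + 4*1))**2 = (-10 + (-28 + 4))**2 = (-10 - 24)**2 = (-34)**2 = 1156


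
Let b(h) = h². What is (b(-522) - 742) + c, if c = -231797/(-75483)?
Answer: 20512133183/75483 ≈ 2.7175e+5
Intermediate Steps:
c = 231797/75483 (c = -231797*(-1/75483) = 231797/75483 ≈ 3.0709)
(b(-522) - 742) + c = ((-522)² - 742) + 231797/75483 = (272484 - 742) + 231797/75483 = 271742 + 231797/75483 = 20512133183/75483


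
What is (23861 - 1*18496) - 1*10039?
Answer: -4674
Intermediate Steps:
(23861 - 1*18496) - 1*10039 = (23861 - 18496) - 10039 = 5365 - 10039 = -4674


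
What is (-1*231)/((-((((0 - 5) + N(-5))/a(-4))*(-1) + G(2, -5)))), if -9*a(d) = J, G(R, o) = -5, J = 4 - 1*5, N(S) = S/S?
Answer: 231/31 ≈ 7.4516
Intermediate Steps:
N(S) = 1
J = -1 (J = 4 - 5 = -1)
a(d) = ⅑ (a(d) = -⅑*(-1) = ⅑)
(-1*231)/((-((((0 - 5) + N(-5))/a(-4))*(-1) + G(2, -5)))) = (-1*231)/((-((((0 - 5) + 1)/(⅑))*(-1) - 5))) = -231*(-1/(((-5 + 1)*9)*(-1) - 5)) = -231*(-1/(-4*9*(-1) - 5)) = -231*(-1/(-36*(-1) - 5)) = -231*(-1/(36 - 5)) = -231/((-1*31)) = -231/(-31) = -231*(-1/31) = 231/31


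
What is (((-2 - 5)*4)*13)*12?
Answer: -4368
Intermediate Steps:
(((-2 - 5)*4)*13)*12 = (-7*4*13)*12 = -28*13*12 = -364*12 = -4368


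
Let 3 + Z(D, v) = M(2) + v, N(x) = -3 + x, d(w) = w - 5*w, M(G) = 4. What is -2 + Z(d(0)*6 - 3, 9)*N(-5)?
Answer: -82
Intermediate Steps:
d(w) = -4*w
Z(D, v) = 1 + v (Z(D, v) = -3 + (4 + v) = 1 + v)
-2 + Z(d(0)*6 - 3, 9)*N(-5) = -2 + (1 + 9)*(-3 - 5) = -2 + 10*(-8) = -2 - 80 = -82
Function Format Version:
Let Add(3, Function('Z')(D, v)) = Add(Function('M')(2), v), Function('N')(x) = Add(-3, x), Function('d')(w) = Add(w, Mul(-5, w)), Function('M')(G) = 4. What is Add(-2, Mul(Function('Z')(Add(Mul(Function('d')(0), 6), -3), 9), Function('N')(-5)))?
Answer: -82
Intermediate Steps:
Function('d')(w) = Mul(-4, w)
Function('Z')(D, v) = Add(1, v) (Function('Z')(D, v) = Add(-3, Add(4, v)) = Add(1, v))
Add(-2, Mul(Function('Z')(Add(Mul(Function('d')(0), 6), -3), 9), Function('N')(-5))) = Add(-2, Mul(Add(1, 9), Add(-3, -5))) = Add(-2, Mul(10, -8)) = Add(-2, -80) = -82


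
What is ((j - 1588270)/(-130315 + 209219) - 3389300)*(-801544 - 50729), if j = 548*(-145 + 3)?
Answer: 113962107470419539/39452 ≈ 2.8886e+12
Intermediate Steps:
j = -77816 (j = 548*(-142) = -77816)
((j - 1588270)/(-130315 + 209219) - 3389300)*(-801544 - 50729) = ((-77816 - 1588270)/(-130315 + 209219) - 3389300)*(-801544 - 50729) = (-1666086/78904 - 3389300)*(-852273) = (-1666086*1/78904 - 3389300)*(-852273) = (-833043/39452 - 3389300)*(-852273) = -133715496643/39452*(-852273) = 113962107470419539/39452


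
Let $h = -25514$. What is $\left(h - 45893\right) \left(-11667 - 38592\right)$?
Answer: $3588844413$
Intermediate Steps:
$\left(h - 45893\right) \left(-11667 - 38592\right) = \left(-25514 - 45893\right) \left(-11667 - 38592\right) = \left(-71407\right) \left(-50259\right) = 3588844413$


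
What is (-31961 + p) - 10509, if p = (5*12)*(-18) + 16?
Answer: -43534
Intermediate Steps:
p = -1064 (p = 60*(-18) + 16 = -1080 + 16 = -1064)
(-31961 + p) - 10509 = (-31961 - 1064) - 10509 = -33025 - 10509 = -43534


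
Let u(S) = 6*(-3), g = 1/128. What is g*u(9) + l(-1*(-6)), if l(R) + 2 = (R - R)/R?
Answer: -137/64 ≈ -2.1406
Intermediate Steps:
g = 1/128 ≈ 0.0078125
u(S) = -18
l(R) = -2 (l(R) = -2 + (R - R)/R = -2 + 0/R = -2 + 0 = -2)
g*u(9) + l(-1*(-6)) = (1/128)*(-18) - 2 = -9/64 - 2 = -137/64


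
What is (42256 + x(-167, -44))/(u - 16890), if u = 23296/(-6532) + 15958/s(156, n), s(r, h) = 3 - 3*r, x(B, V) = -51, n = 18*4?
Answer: -32048155725/12854104624 ≈ -2.4932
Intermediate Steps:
n = 72
u = -28767574/759345 (u = 23296/(-6532) + 15958/(3 - 3*156) = 23296*(-1/6532) + 15958/(3 - 468) = -5824/1633 + 15958/(-465) = -5824/1633 + 15958*(-1/465) = -5824/1633 - 15958/465 = -28767574/759345 ≈ -37.885)
(42256 + x(-167, -44))/(u - 16890) = (42256 - 51)/(-28767574/759345 - 16890) = 42205/(-12854104624/759345) = 42205*(-759345/12854104624) = -32048155725/12854104624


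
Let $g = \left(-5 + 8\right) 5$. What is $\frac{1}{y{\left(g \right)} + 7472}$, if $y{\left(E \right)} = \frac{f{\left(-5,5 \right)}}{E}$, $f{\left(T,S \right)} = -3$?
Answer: $\frac{5}{37359} \approx 0.00013384$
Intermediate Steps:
$g = 15$ ($g = 3 \cdot 5 = 15$)
$y{\left(E \right)} = - \frac{3}{E}$
$\frac{1}{y{\left(g \right)} + 7472} = \frac{1}{- \frac{3}{15} + 7472} = \frac{1}{\left(-3\right) \frac{1}{15} + 7472} = \frac{1}{- \frac{1}{5} + 7472} = \frac{1}{\frac{37359}{5}} = \frac{5}{37359}$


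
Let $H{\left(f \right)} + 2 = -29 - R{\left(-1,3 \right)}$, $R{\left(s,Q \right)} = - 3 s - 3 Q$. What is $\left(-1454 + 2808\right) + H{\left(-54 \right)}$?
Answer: $1329$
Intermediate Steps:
$R{\left(s,Q \right)} = - 3 Q - 3 s$
$H{\left(f \right)} = -25$ ($H{\left(f \right)} = -2 - \left(29 - 9 + 3\right) = -2 - 23 = -25$)
$\left(-1454 + 2808\right) + H{\left(-54 \right)} = \left(-1454 + 2808\right) - 25 = 1354 - 25 = 1329$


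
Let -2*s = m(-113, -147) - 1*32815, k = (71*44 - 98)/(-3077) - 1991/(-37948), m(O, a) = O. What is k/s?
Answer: -6394373/113084432832 ≈ -5.6545e-5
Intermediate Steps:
k = -6394373/6868588 (k = (3124 - 98)*(-1/3077) - 1991*(-1/37948) = 3026*(-1/3077) + 1991/37948 = -178/181 + 1991/37948 = -6394373/6868588 ≈ -0.93096)
s = 16464 (s = -(-113 - 1*32815)/2 = -(-113 - 32815)/2 = -1/2*(-32928) = 16464)
k/s = -6394373/6868588/16464 = -6394373/6868588*1/16464 = -6394373/113084432832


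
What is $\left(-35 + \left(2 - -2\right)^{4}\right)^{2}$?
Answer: $48841$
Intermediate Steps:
$\left(-35 + \left(2 - -2\right)^{4}\right)^{2} = \left(-35 + \left(2 + 2\right)^{4}\right)^{2} = \left(-35 + 4^{4}\right)^{2} = \left(-35 + 256\right)^{2} = 221^{2} = 48841$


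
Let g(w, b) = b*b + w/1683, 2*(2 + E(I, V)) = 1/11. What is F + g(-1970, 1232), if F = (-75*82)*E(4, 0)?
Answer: 2574726247/1683 ≈ 1.5298e+6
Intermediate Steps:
E(I, V) = -43/22 (E(I, V) = -2 + (½)/11 = -2 + (½)*(1/11) = -2 + 1/22 = -43/22)
g(w, b) = b² + w/1683 (g(w, b) = b² + w*(1/1683) = b² + w/1683)
F = 132225/11 (F = -75*82*(-43/22) = -6150*(-43/22) = 132225/11 ≈ 12020.)
F + g(-1970, 1232) = 132225/11 + (1232² + (1/1683)*(-1970)) = 132225/11 + (1517824 - 1970/1683) = 132225/11 + 2554495822/1683 = 2574726247/1683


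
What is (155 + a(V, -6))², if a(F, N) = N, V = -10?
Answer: 22201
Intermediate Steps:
(155 + a(V, -6))² = (155 - 6)² = 149² = 22201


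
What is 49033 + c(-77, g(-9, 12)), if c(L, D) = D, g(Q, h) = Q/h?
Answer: 196129/4 ≈ 49032.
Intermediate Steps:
49033 + c(-77, g(-9, 12)) = 49033 - 9/12 = 49033 - 9*1/12 = 49033 - ¾ = 196129/4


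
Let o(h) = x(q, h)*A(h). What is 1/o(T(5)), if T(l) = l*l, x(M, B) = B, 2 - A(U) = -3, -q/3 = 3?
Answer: 1/125 ≈ 0.0080000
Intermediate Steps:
q = -9 (q = -3*3 = -9)
A(U) = 5 (A(U) = 2 - 1*(-3) = 2 + 3 = 5)
T(l) = l**2
o(h) = 5*h (o(h) = h*5 = 5*h)
1/o(T(5)) = 1/(5*5**2) = 1/(5*25) = 1/125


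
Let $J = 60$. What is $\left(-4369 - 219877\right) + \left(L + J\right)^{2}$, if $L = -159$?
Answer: $-214445$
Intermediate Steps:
$\left(-4369 - 219877\right) + \left(L + J\right)^{2} = \left(-4369 - 219877\right) + \left(-159 + 60\right)^{2} = -224246 + \left(-99\right)^{2} = -224246 + 9801 = -214445$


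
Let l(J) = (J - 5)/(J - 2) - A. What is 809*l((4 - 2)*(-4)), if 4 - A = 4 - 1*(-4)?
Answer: 42877/10 ≈ 4287.7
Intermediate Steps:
A = -4 (A = 4 - (4 - 1*(-4)) = 4 - (4 + 4) = 4 - 1*8 = 4 - 8 = -4)
l(J) = 4 + (-5 + J)/(-2 + J) (l(J) = (J - 5)/(J - 2) - 1*(-4) = (-5 + J)/(-2 + J) + 4 = 4 + (-5 + J)/(-2 + J))
809*l((4 - 2)*(-4)) = 809*((-13 + 5*((4 - 2)*(-4)))/(-2 + (4 - 2)*(-4))) = 809*((-13 + 5*(2*(-4)))/(-2 + 2*(-4))) = 809*((-13 + 5*(-8))/(-2 - 8)) = 809*((-13 - 40)/(-10)) = 809*(-⅒*(-53)) = 809*(53/10) = 42877/10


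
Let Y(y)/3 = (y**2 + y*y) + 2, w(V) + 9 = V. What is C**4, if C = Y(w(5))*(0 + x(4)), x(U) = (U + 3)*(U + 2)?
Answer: 336819982254336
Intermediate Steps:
x(U) = (2 + U)*(3 + U) (x(U) = (3 + U)*(2 + U) = (2 + U)*(3 + U))
w(V) = -9 + V
Y(y) = 6 + 6*y**2 (Y(y) = 3*((y**2 + y*y) + 2) = 3*((y**2 + y**2) + 2) = 3*(2*y**2 + 2) = 3*(2 + 2*y**2) = 6 + 6*y**2)
C = 4284 (C = (6 + 6*(-9 + 5)**2)*(0 + (6 + 4**2 + 5*4)) = (6 + 6*(-4)**2)*(0 + (6 + 16 + 20)) = (6 + 6*16)*(0 + 42) = (6 + 96)*42 = 102*42 = 4284)
C**4 = 4284**4 = 336819982254336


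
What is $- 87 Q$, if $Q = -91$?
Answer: $7917$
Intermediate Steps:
$- 87 Q = \left(-87\right) \left(-91\right) = 7917$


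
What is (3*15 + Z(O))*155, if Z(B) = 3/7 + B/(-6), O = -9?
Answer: 101835/14 ≈ 7273.9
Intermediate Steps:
Z(B) = 3/7 - B/6 (Z(B) = 3*(⅐) + B*(-⅙) = 3/7 - B/6)
(3*15 + Z(O))*155 = (3*15 + (3/7 - ⅙*(-9)))*155 = (45 + (3/7 + 3/2))*155 = (45 + 27/14)*155 = (657/14)*155 = 101835/14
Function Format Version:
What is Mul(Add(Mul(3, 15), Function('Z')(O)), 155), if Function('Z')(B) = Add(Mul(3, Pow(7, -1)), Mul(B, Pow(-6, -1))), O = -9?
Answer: Rational(101835, 14) ≈ 7273.9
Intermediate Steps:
Function('Z')(B) = Add(Rational(3, 7), Mul(Rational(-1, 6), B)) (Function('Z')(B) = Add(Mul(3, Rational(1, 7)), Mul(B, Rational(-1, 6))) = Add(Rational(3, 7), Mul(Rational(-1, 6), B)))
Mul(Add(Mul(3, 15), Function('Z')(O)), 155) = Mul(Add(Mul(3, 15), Add(Rational(3, 7), Mul(Rational(-1, 6), -9))), 155) = Mul(Add(45, Add(Rational(3, 7), Rational(3, 2))), 155) = Mul(Add(45, Rational(27, 14)), 155) = Mul(Rational(657, 14), 155) = Rational(101835, 14)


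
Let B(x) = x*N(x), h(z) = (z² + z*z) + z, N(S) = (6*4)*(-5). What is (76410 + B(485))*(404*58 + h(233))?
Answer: 2408145030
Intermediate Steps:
N(S) = -120 (N(S) = 24*(-5) = -120)
h(z) = z + 2*z² (h(z) = (z² + z²) + z = 2*z² + z = z + 2*z²)
B(x) = -120*x (B(x) = x*(-120) = -120*x)
(76410 + B(485))*(404*58 + h(233)) = (76410 - 120*485)*(404*58 + 233*(1 + 2*233)) = (76410 - 58200)*(23432 + 233*(1 + 466)) = 18210*(23432 + 233*467) = 18210*(23432 + 108811) = 18210*132243 = 2408145030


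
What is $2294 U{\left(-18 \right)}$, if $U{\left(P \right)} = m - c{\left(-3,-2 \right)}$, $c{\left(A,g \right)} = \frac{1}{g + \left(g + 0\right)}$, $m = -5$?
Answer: $- \frac{21793}{2} \approx -10897.0$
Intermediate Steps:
$c{\left(A,g \right)} = \frac{1}{2 g}$ ($c{\left(A,g \right)} = \frac{1}{g + g} = \frac{1}{2 g}$)
$U{\left(P \right)} = - \frac{19}{4}$ ($U{\left(P \right)} = -5 - \frac{1}{2 \left(-2\right)} = -5 - \frac{1}{2} \left(- \frac{1}{2}\right) = -5 - - \frac{1}{4} = -5 + \frac{1}{4} = - \frac{19}{4}$)
$2294 U{\left(-18 \right)} = 2294 \left(- \frac{19}{4}\right) = - \frac{21793}{2}$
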